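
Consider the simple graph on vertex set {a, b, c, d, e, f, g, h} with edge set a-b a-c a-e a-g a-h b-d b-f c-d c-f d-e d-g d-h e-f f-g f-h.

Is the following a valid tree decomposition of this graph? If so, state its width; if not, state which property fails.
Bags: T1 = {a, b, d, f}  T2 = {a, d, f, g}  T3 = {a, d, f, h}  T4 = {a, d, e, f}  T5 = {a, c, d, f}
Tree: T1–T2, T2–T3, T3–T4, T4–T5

Yes; width 3.

Checking the three conditions: (i) the bags cover all of {a, b, c, d, e, f, g, h}; (ii) for each edge, some bag contains both endpoints; (iii) the bags containing any fixed vertex form a subtree. All hold, so the decomposition is valid with width 4 − 1 = 3.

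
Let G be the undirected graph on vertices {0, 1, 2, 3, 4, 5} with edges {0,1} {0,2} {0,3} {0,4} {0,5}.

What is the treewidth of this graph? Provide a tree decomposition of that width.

Treewidth 1.
One such decomposition:
Bags: B1 = {0, 4}  B2 = {0, 3}  B3 = {0, 2}  B4 = {0, 5}  B5 = {0, 1}
Tree: B1–B2, B1–B3, B3–B4, B4–B5

The largest bag has 2 vertices, giving width 1; this decomposition certifies tw(G) ≤ 1. G has an edge, so its treewidth is at least 1. Therefore the treewidth is 1.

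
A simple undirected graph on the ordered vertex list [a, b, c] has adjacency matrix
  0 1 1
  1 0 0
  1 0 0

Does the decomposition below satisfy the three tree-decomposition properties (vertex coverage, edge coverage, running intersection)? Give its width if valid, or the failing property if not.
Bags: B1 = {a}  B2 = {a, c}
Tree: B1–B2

No — vertex b appears in no bag.

A tree decomposition must satisfy three properties: every vertex lies in some bag; for every edge, both endpoints lie together in some bag; and for every vertex, the bags containing it form a connected subtree. Here vertex b appears in no bag, so the decomposition is invalid.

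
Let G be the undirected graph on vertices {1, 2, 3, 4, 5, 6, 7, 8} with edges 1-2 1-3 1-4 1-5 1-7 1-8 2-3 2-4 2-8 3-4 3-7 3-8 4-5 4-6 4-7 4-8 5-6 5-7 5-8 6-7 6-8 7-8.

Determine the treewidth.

4

A width-4 tree decomposition is:
Bags: B1 = {1, 3, 4, 7, 8}  B2 = {1, 2, 3, 4, 8}  B3 = {1, 4, 5, 7, 8}  B4 = {4, 5, 6, 7, 8}
Tree: B1–B2, B1–B3, B3–B4
The largest bag has 5 vertices, giving width 4; this decomposition certifies tw(G) ≤ 4. On the other hand G contains the 5-clique {1, 2, 3, 4, 8}. A clique must lie in a single bag of any decomposition, so no decomposition can have width below 4. Combining the bounds, tw(G) = 4.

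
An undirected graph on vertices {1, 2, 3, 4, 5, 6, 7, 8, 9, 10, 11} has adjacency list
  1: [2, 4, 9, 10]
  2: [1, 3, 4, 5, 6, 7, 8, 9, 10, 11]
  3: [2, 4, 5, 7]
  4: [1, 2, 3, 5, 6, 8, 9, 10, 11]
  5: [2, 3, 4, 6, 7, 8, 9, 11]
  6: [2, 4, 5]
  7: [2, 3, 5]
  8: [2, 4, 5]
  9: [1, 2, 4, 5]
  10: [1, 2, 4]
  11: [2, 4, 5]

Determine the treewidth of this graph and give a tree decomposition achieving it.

Treewidth 3.
One such decomposition:
Bags: B1 = {2, 3, 4, 5}  B2 = {2, 4, 5, 9}  B3 = {2, 4, 5, 6}  B4 = {1, 2, 4, 9}  B5 = {2, 4, 5, 8}  B6 = {2, 3, 5, 7}  B7 = {2, 4, 5, 11}  B8 = {1, 2, 4, 10}
Tree: B1–B2, B1–B3, B2–B4, B1–B5, B1–B6, B5–B7, B4–B8

Every bag has size at most 4, so the width is 4 − 1 = 3 and tw(G) ≤ 3. On the other hand G contains the 4-clique {1, 2, 4, 9}. A clique must lie in a single bag of any decomposition, so no decomposition can have width below 3. The upper and lower bounds meet at 3, so that is the treewidth.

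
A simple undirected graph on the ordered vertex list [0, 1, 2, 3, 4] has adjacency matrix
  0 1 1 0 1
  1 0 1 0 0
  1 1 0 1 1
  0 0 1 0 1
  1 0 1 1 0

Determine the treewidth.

2

A width-2 tree decomposition is:
Bags: B1 = {0, 2, 4}  B2 = {2, 3, 4}  B3 = {0, 1, 2}
Tree: B1–B2, B1–B3
Each bag holds 3 vertices, so the decomposition has width 2, which upper-bounds the treewidth. Conversely, {0, 1, 2} is a clique of size 3, and the vertices of any clique must share a bag in every tree decomposition; so some bag has ≥ 3 vertices and tw(G) ≥ 2. Combining the bounds, tw(G) = 2.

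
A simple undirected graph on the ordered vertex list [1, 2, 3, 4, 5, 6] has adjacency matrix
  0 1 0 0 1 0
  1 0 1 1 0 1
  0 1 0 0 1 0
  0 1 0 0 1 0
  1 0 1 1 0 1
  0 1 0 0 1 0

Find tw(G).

2

A width-2 tree decomposition is:
Bags: B1 = {2, 5, 6}  B2 = {2, 3, 5}  B3 = {1, 2, 5}  B4 = {2, 4, 5}
Tree: B1–B2, B2–B3, B3–B4
Each bag holds 3 vertices, so the decomposition has width 2, which upper-bounds the treewidth. Since 6–5–3–2–6 is a cycle in G, G is not acyclic. Forests are exactly the graphs of treewidth ≤ 1, so tw(G) ≥ 2. Therefore the treewidth is 2.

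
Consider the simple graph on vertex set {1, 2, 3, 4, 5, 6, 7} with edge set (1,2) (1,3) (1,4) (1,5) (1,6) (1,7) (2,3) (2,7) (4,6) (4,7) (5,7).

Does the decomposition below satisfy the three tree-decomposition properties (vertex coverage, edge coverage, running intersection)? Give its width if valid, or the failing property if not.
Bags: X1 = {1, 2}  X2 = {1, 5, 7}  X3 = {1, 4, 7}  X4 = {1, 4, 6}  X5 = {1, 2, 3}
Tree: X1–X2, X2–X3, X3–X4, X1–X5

No — edge (7,2) lies in no bag.

A tree decomposition must satisfy three properties: every vertex lies in some bag; for every edge, both endpoints lie together in some bag; and for every vertex, the bags containing it form a connected subtree. Here edge (7,2) lies in no bag, so the decomposition is invalid.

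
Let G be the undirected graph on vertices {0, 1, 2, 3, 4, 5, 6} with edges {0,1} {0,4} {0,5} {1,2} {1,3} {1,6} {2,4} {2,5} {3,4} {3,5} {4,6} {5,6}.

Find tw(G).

3

A width-3 tree decomposition is:
Bags: B1 = {0, 1, 4, 5}  B2 = {1, 3, 4, 5}  B3 = {1, 2, 4, 5}  B4 = {1, 4, 5, 6}
Tree: B1–B2, B2–B3, B3–B4
The largest bag has 4 vertices, giving width 3; this decomposition certifies tw(G) ≤ 3. For the lower bound: the 4 vertex sets {0,1}, {3,4}, {5}, {2} are disjoint, each induces a connected subgraph, and every pair is joined by at least one edge of G. Contracting each set to a single vertex therefore yields K_{4} as a minor, and since treewidth is minor-monotone, tw(G) ≥ tw(K_{4}) = 3. Combining the bounds, tw(G) = 3.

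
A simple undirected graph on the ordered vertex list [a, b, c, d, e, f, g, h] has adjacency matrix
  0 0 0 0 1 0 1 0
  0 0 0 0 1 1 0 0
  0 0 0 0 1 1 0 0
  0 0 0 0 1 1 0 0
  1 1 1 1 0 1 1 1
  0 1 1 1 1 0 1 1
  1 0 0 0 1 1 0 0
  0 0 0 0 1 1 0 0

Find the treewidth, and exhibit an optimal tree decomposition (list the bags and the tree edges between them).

Treewidth 2.
One optimal decomposition is:
Bags: B1 = {e, f, h}  B2 = {c, e, f}  B3 = {e, f, g}  B4 = {a, e, g}  B5 = {b, e, f}  B6 = {d, e, f}
Tree: B1–B2, B1–B3, B3–B4, B1–B5, B5–B6

Each bag holds 3 vertices, so the decomposition has width 2, which upper-bounds the treewidth. On the other hand G contains the 3-clique {a, e, g}. A clique must lie in a single bag of any decomposition, so no decomposition can have width below 2. Hence tw(G) = 2 exactly.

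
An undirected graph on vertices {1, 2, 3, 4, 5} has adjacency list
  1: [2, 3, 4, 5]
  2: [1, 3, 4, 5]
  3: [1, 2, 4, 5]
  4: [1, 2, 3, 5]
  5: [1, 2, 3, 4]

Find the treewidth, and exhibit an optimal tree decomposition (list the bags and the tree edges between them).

With just one bag of size 5, the width is 5 − 1 = 4, so tw(G) ≤ 4. On the other hand G contains the 5-clique {1, 2, 3, 4, 5}. A clique must lie in a single bag of any decomposition, so no decomposition can have width below 4. Therefore the treewidth is 4.

Treewidth 4.
Bags: B1 = {1, 2, 3, 4, 5}
Tree: (single bag)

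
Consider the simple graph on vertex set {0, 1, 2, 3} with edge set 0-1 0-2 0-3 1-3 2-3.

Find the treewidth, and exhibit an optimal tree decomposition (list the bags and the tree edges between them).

The largest bag has 3 vertices, giving width 2; this decomposition certifies tw(G) ≤ 2. Conversely, {0, 1, 3} is a clique of size 3, and the vertices of any clique must share a bag in every tree decomposition; so some bag has ≥ 3 vertices and tw(G) ≥ 2. Combining the bounds, tw(G) = 2.

Treewidth 2.
One such decomposition:
Bags: B1 = {0, 2, 3}  B2 = {0, 1, 3}
Tree: B1–B2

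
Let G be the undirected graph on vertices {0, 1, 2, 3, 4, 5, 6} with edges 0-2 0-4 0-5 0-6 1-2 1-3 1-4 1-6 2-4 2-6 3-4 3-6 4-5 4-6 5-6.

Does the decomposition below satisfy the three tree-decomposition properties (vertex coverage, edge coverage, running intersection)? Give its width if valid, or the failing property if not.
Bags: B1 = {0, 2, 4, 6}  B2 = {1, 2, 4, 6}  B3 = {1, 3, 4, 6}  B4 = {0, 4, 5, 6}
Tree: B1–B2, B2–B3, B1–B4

Yes; width 3.

Checking the three conditions: (i) the bags cover all of {0, 1, 2, 3, 4, 5, 6}; (ii) for each edge, some bag contains both endpoints; (iii) the bags containing any fixed vertex form a subtree. All hold, so the decomposition is valid with width 4 − 1 = 3.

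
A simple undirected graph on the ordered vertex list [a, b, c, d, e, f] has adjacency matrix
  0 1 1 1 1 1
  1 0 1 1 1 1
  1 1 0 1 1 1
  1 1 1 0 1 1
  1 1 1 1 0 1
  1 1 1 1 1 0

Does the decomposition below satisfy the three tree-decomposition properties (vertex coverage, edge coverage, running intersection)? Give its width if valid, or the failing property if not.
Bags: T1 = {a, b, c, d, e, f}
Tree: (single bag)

Checking the three conditions: (i) the bags cover all of {a, b, c, d, e, f}; (ii) for each edge, some bag contains both endpoints; (iii) the bags containing any fixed vertex form a subtree. All hold, so the decomposition is valid with width 6 − 1 = 5.

Yes; width 5.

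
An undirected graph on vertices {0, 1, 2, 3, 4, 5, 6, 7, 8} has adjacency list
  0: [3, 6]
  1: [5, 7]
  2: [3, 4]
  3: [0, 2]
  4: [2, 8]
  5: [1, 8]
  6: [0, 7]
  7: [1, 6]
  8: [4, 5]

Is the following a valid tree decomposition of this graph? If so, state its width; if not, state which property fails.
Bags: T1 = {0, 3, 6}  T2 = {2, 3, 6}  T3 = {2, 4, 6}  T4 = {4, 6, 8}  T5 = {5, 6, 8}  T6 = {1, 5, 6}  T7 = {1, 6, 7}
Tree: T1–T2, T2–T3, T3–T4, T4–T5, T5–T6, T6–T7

Yes; width 2.

Every vertex of G appears in some bag (union = {0, 1, 2, 3, 4, 5, 6, 7, 8}); every edge is covered by a bag; and for each vertex v the set of bags containing v is connected in the bag tree. The decomposition is therefore valid. The largest bag has 3 vertices, so the width is 2.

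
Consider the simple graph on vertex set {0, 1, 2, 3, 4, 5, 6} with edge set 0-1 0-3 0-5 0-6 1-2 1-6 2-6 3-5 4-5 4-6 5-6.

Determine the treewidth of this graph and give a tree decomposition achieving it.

The largest bag has 3 vertices, giving width 2; this decomposition certifies tw(G) ≤ 2. On the other hand G contains the 3-clique {0, 3, 5}. A clique must lie in a single bag of any decomposition, so no decomposition can have width below 2. Hence tw(G) = 2 exactly.

Treewidth 2.
Bags: B1 = {0, 1, 6}  B2 = {0, 5, 6}  B3 = {1, 2, 6}  B4 = {4, 5, 6}  B5 = {0, 3, 5}
Tree: B1–B2, B1–B3, B2–B4, B2–B5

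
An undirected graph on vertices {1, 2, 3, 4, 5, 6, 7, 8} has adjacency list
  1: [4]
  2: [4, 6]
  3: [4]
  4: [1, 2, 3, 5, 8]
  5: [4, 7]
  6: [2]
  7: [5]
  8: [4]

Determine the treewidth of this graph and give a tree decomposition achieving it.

Treewidth 1.
Bags: B1 = {3, 4}  B2 = {2, 4}  B3 = {4, 5}  B4 = {2, 6}  B5 = {1, 4}  B6 = {4, 8}  B7 = {5, 7}
Tree: B1–B2, B1–B3, B2–B4, B2–B5, B2–B6, B3–B7

Every bag has size at most 2, so the width is 2 − 1 = 1 and tw(G) ≤ 1. Any graph with an edge has treewidth ≥ 1, and G has the edge 3–4. Hence tw(G) = 1 exactly.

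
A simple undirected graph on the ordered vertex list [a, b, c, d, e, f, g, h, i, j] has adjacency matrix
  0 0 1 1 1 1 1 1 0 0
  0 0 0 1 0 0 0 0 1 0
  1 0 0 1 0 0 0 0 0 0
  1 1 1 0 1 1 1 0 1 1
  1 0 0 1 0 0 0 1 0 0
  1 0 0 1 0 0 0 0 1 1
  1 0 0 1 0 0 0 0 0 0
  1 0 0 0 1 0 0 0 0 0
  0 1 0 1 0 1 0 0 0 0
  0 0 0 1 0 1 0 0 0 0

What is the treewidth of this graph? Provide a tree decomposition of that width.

Each bag holds 3 vertices, so the decomposition has width 2, which upper-bounds the treewidth. For the lower bound, the 3 vertices {d, f, j} are pairwise adjacent, and any tree decomposition puts a clique entirely inside one bag — forcing width ≥ 2. The upper and lower bounds meet at 2, so that is the treewidth.

Treewidth 2.
Bags: B1 = {a, d, f}  B2 = {a, d, e}  B3 = {d, f, i}  B4 = {d, f, j}  B5 = {a, c, d}  B6 = {b, d, i}  B7 = {a, d, g}  B8 = {a, e, h}
Tree: B1–B2, B1–B3, B3–B4, B1–B5, B3–B6, B5–B7, B2–B8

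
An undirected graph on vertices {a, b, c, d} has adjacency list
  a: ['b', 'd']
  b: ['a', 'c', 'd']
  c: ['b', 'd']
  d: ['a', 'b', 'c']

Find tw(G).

2

A width-2 tree decomposition is:
Bags: B1 = {b, c, d}  B2 = {a, b, d}
Tree: B1–B2
The largest bag has 3 vertices, giving width 2; this decomposition certifies tw(G) ≤ 2. For the lower bound, the 3 vertices {b, c, d} are pairwise adjacent, and any tree decomposition puts a clique entirely inside one bag — forcing width ≥ 2. Hence tw(G) = 2 exactly.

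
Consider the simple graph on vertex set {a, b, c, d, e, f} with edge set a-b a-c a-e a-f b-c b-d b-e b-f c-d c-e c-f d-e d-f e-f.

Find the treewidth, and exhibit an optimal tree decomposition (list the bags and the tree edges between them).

Treewidth 4.
One such decomposition:
Bags: B1 = {a, b, c, e, f}  B2 = {b, c, d, e, f}
Tree: B1–B2

The largest bag has 5 vertices, giving width 4; this decomposition certifies tw(G) ≤ 4. Conversely, {b, c, d, e, f} is a clique of size 5, and the vertices of any clique must share a bag in every tree decomposition; so some bag has ≥ 5 vertices and tw(G) ≥ 4. Combining the bounds, tw(G) = 4.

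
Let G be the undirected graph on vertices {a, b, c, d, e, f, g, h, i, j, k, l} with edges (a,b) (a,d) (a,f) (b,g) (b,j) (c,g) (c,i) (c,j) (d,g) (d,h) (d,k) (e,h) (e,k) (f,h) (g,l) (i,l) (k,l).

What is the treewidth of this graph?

3

A width-3 tree decomposition is:
Bags: B1 = {b, c, i, j}  B2 = {b, c, g, i}  B3 = {b, g, i, l}  B4 = {a, b, g, l}  B5 = {a, d, g, l}  B6 = {a, d, k, l}  B7 = {a, d, f, k}  B8 = {d, f, h, k}  B9 = {e, f, h, k}
Tree: B1–B2, B2–B3, B3–B4, B4–B5, B5–B6, B6–B7, B7–B8, B8–B9
Every bag has size at most 4, so the width is 4 − 1 = 3 and tw(G) ≤ 3. For the lower bound: the 4 vertex sets {c,i,j}, {b}, {g}, {a,d,k,l} are disjoint, each induces a connected subgraph, and every pair is joined by at least one edge of G. Contracting each set to a single vertex therefore yields K_{4} as a minor, and since treewidth is minor-monotone, tw(G) ≥ tw(K_{4}) = 3. The upper and lower bounds meet at 3, so that is the treewidth.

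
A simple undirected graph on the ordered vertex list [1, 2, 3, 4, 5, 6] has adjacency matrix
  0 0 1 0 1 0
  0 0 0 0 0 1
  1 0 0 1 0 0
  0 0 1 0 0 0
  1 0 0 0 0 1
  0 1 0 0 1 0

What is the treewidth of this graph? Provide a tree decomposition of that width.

Treewidth 1.
One such decomposition:
Bags: B1 = {2, 6}  B2 = {5, 6}  B3 = {1, 5}  B4 = {1, 3}  B5 = {3, 4}
Tree: B1–B2, B2–B3, B3–B4, B4–B5

The largest bag has 2 vertices, giving width 1; this decomposition certifies tw(G) ≤ 1. G has an edge, so its treewidth is at least 1. Combining the bounds, tw(G) = 1.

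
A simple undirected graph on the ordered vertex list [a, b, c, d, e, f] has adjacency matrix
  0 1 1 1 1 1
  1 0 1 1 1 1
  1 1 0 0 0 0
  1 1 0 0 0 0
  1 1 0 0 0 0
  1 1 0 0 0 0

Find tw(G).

2

A width-2 tree decomposition is:
Bags: B1 = {a, b, e}  B2 = {a, b, d}  B3 = {a, b, f}  B4 = {a, b, c}
Tree: B1–B2, B1–B3, B2–B4
The largest bag has 3 vertices, giving width 2; this decomposition certifies tw(G) ≤ 2. Conversely, {a, b, d} is a clique of size 3, and the vertices of any clique must share a bag in every tree decomposition; so some bag has ≥ 3 vertices and tw(G) ≥ 2. Therefore the treewidth is 2.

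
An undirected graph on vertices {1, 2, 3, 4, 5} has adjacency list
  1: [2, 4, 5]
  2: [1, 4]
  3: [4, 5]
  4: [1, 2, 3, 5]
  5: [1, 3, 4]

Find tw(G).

A width-2 tree decomposition is:
Bags: B1 = {1, 4, 5}  B2 = {3, 4, 5}  B3 = {1, 2, 4}
Tree: B1–B2, B1–B3
The largest bag has 3 vertices, giving width 2; this decomposition certifies tw(G) ≤ 2. For the lower bound, the 3 vertices {1, 2, 4} are pairwise adjacent, and any tree decomposition puts a clique entirely inside one bag — forcing width ≥ 2. Hence tw(G) = 2 exactly.

2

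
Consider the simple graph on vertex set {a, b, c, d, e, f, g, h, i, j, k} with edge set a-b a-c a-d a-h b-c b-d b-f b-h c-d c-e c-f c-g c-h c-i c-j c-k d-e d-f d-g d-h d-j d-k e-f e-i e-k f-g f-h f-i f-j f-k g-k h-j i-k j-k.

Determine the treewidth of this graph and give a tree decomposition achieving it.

Treewidth 4.
One optimal decomposition is:
Bags: B1 = {c, d, f, h, j}  B2 = {c, d, f, j, k}  B3 = {c, d, f, g, k}  B4 = {c, d, e, f, k}  B5 = {b, c, d, f, h}  B6 = {c, e, f, i, k}  B7 = {a, b, c, d, h}
Tree: B1–B2, B2–B3, B3–B4, B1–B5, B4–B6, B5–B7

Each bag holds 5 vertices, so the decomposition has width 4, which upper-bounds the treewidth. For the lower bound, the 5 vertices {a, b, c, d, h} are pairwise adjacent, and any tree decomposition puts a clique entirely inside one bag — forcing width ≥ 4. Combining the bounds, tw(G) = 4.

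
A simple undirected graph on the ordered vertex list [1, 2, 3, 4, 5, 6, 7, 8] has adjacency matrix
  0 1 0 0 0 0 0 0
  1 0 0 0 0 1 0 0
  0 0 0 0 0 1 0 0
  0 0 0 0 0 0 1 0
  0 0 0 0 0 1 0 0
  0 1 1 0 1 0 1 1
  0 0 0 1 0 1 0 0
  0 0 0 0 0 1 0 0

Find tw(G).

1

A width-1 tree decomposition is:
Bags: B1 = {5, 6}  B2 = {2, 6}  B3 = {1, 2}  B4 = {3, 6}  B5 = {6, 7}  B6 = {4, 7}  B7 = {6, 8}
Tree: B1–B2, B2–B3, B2–B4, B4–B5, B5–B6, B2–B7
Each bag holds 2 vertices, so the decomposition has width 1, which upper-bounds the treewidth. Any graph with an edge has treewidth ≥ 1, and G has the edge 5–6. The upper and lower bounds meet at 1, so that is the treewidth.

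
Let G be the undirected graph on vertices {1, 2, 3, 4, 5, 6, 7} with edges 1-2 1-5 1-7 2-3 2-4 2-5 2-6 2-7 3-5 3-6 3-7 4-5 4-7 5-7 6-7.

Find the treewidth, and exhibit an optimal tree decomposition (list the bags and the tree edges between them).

Treewidth 3.
Bags: B1 = {2, 3, 5, 7}  B2 = {2, 3, 6, 7}  B3 = {1, 2, 5, 7}  B4 = {2, 4, 5, 7}
Tree: B1–B2, B1–B3, B1–B4

Every bag has size at most 4, so the width is 4 − 1 = 3 and tw(G) ≤ 3. On the other hand G contains the 4-clique {1, 2, 5, 7}. A clique must lie in a single bag of any decomposition, so no decomposition can have width below 3. Therefore the treewidth is 3.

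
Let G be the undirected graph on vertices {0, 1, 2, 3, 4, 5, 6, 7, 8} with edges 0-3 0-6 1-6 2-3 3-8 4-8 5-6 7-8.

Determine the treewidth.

A width-1 tree decomposition is:
Bags: B1 = {4, 8}  B2 = {3, 8}  B3 = {0, 3}  B4 = {0, 6}  B5 = {7, 8}  B6 = {5, 6}  B7 = {2, 3}  B8 = {1, 6}
Tree: B1–B2, B2–B3, B3–B4, B1–B5, B4–B6, B3–B7, B4–B8
Every bag has size at most 2, so the width is 2 − 1 = 1 and tw(G) ≤ 1. Since G has at least one edge (e.g. 8–4), it is not an edgeless graph, so tw(G) ≥ 1. Therefore the treewidth is 1.

1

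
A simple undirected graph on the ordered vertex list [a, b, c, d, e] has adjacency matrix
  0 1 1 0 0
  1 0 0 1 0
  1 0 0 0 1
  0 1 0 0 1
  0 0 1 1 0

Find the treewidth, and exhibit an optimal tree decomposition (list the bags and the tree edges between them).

The largest bag has 3 vertices, giving width 2; this decomposition certifies tw(G) ≤ 2. The edges d–e–c–a–b–d form a cycle, so G is not a tree and its treewidth is at least 2. The upper and lower bounds meet at 2, so that is the treewidth.

Treewidth 2.
One such decomposition:
Bags: B1 = {c, d, e}  B2 = {a, c, d}  B3 = {a, b, d}
Tree: B1–B2, B2–B3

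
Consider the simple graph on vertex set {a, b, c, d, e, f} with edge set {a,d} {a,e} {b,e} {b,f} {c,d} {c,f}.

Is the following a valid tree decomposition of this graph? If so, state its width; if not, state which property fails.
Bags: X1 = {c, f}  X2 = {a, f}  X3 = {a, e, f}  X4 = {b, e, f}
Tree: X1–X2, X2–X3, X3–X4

A tree decomposition must satisfy three properties: every vertex lies in some bag; for every edge, both endpoints lie together in some bag; and for every vertex, the bags containing it form a connected subtree. Here vertex d appears in no bag, so the decomposition is invalid.

No — vertex d appears in no bag.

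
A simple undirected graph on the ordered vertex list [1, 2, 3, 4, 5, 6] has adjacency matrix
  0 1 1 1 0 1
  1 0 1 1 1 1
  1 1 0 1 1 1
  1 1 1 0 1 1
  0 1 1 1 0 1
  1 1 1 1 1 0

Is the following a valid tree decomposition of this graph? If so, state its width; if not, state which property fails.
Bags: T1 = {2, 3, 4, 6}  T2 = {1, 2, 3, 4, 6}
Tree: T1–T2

No — vertex 5 appears in no bag.

A tree decomposition must satisfy three properties: every vertex lies in some bag; for every edge, both endpoints lie together in some bag; and for every vertex, the bags containing it form a connected subtree. Here vertex 5 appears in no bag, so the decomposition is invalid.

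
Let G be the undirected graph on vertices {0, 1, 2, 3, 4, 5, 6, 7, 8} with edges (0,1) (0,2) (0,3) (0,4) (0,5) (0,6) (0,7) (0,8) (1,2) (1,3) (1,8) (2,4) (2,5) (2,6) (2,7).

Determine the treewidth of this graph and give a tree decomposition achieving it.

The largest bag has 3 vertices, giving width 2; this decomposition certifies tw(G) ≤ 2. On the other hand G contains the 3-clique {0, 1, 8}. A clique must lie in a single bag of any decomposition, so no decomposition can have width below 2. Hence tw(G) = 2 exactly.

Treewidth 2.
Bags: B1 = {0, 2, 6}  B2 = {0, 1, 2}  B3 = {0, 2, 5}  B4 = {0, 2, 4}  B5 = {0, 1, 3}  B6 = {0, 1, 8}  B7 = {0, 2, 7}
Tree: B1–B2, B2–B3, B1–B4, B2–B5, B5–B6, B1–B7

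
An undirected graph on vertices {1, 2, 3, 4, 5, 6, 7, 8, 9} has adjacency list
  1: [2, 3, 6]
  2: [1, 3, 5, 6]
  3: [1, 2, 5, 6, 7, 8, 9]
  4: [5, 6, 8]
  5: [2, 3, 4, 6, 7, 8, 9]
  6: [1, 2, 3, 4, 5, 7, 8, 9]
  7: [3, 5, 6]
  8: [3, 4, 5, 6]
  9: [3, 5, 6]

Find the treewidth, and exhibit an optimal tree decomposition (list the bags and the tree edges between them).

Each bag holds 4 vertices, so the decomposition has width 3, which upper-bounds the treewidth. For the lower bound, the 4 vertices {1, 2, 3, 6} are pairwise adjacent, and any tree decomposition puts a clique entirely inside one bag — forcing width ≥ 3. Therefore the treewidth is 3.

Treewidth 3.
One such decomposition:
Bags: B1 = {2, 3, 5, 6}  B2 = {3, 5, 6, 8}  B3 = {4, 5, 6, 8}  B4 = {1, 2, 3, 6}  B5 = {3, 5, 6, 7}  B6 = {3, 5, 6, 9}
Tree: B1–B2, B2–B3, B1–B4, B1–B5, B1–B6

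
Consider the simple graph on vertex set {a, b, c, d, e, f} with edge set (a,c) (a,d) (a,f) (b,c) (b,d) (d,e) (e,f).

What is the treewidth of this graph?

A width-2 tree decomposition is:
Bags: B1 = {a, b, c}  B2 = {a, b, d}  B3 = {a, d, f}  B4 = {d, e, f}
Tree: B1–B2, B2–B3, B3–B4
Every bag has size at most 3, so the width is 3 − 1 = 2 and tw(G) ≤ 2. Since c–b–d–a–c is a cycle in G, G is not acyclic. Forests are exactly the graphs of treewidth ≤ 1, so tw(G) ≥ 2. Hence tw(G) = 2 exactly.

2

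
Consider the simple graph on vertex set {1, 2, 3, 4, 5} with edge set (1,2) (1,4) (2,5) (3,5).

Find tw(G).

A width-1 tree decomposition is:
Bags: B1 = {1, 2}  B2 = {2, 5}  B3 = {1, 4}  B4 = {3, 5}
Tree: B1–B2, B1–B3, B2–B4
Each bag holds 2 vertices, so the decomposition has width 1, which upper-bounds the treewidth. G has an edge, so its treewidth is at least 1. Combining the bounds, tw(G) = 1.

1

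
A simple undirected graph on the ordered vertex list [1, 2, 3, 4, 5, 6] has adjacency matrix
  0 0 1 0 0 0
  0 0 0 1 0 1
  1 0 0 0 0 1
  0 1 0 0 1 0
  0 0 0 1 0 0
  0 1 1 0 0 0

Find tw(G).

1

A width-1 tree decomposition is:
Bags: B1 = {4, 5}  B2 = {2, 4}  B3 = {2, 6}  B4 = {3, 6}  B5 = {1, 3}
Tree: B1–B2, B2–B3, B3–B4, B4–B5
Each bag holds 2 vertices, so the decomposition has width 1, which upper-bounds the treewidth. Any graph with an edge has treewidth ≥ 1, and G has the edge 5–4. Hence tw(G) = 1 exactly.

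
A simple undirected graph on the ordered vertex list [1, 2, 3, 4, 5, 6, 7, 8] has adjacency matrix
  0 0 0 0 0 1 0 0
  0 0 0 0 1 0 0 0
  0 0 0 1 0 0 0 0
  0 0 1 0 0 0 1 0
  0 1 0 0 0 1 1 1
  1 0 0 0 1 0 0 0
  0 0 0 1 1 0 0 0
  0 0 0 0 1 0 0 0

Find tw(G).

1

A width-1 tree decomposition is:
Bags: B1 = {5, 7}  B2 = {4, 7}  B3 = {2, 5}  B4 = {5, 8}  B5 = {3, 4}  B6 = {5, 6}  B7 = {1, 6}
Tree: B1–B2, B1–B3, B3–B4, B2–B5, B1–B6, B6–B7
The largest bag has 2 vertices, giving width 1; this decomposition certifies tw(G) ≤ 1. G has an edge, so its treewidth is at least 1. The upper and lower bounds meet at 1, so that is the treewidth.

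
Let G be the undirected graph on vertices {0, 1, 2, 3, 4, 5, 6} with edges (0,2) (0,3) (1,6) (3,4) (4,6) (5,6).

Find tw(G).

A width-1 tree decomposition is:
Bags: B1 = {0, 3}  B2 = {0, 2}  B3 = {3, 4}  B4 = {4, 6}  B5 = {1, 6}  B6 = {5, 6}
Tree: B1–B2, B1–B3, B3–B4, B4–B5, B4–B6
The largest bag has 2 vertices, giving width 1; this decomposition certifies tw(G) ≤ 1. Any graph with an edge has treewidth ≥ 1, and G has the edge 3–0. Hence tw(G) = 1 exactly.

1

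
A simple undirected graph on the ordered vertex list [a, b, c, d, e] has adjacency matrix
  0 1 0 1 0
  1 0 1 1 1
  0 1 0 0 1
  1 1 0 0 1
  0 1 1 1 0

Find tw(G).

2

A width-2 tree decomposition is:
Bags: B1 = {a, b, d}  B2 = {b, d, e}  B3 = {b, c, e}
Tree: B1–B2, B2–B3
Every bag has size at most 3, so the width is 3 − 1 = 2 and tw(G) ≤ 2. For the lower bound, the 3 vertices {b, d, e} are pairwise adjacent, and any tree decomposition puts a clique entirely inside one bag — forcing width ≥ 2. Combining the bounds, tw(G) = 2.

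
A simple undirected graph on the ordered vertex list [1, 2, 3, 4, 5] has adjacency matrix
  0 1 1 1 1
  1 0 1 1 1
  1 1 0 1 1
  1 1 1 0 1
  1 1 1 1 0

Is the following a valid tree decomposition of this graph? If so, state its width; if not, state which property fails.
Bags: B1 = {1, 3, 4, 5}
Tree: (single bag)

A tree decomposition must satisfy three properties: every vertex lies in some bag; for every edge, both endpoints lie together in some bag; and for every vertex, the bags containing it form a connected subtree. Here vertex 2 appears in no bag, so the decomposition is invalid.

No — vertex 2 appears in no bag.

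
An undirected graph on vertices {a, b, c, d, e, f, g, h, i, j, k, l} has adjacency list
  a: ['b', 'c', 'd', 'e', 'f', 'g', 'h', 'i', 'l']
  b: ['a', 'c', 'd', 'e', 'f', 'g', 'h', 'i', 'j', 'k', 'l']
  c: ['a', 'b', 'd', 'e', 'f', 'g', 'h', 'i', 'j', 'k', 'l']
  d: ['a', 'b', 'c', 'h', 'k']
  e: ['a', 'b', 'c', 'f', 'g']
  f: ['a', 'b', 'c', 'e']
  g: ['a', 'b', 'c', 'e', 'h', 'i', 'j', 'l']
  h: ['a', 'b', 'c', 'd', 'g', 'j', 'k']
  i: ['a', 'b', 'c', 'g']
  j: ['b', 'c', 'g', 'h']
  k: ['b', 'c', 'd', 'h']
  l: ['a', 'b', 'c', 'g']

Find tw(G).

4

A width-4 tree decomposition is:
Bags: B1 = {a, b, c, e, g}  B2 = {a, b, c, g, h}  B3 = {a, b, c, d, h}  B4 = {b, c, g, h, j}  B5 = {a, b, c, g, i}  B6 = {a, b, c, e, f}  B7 = {a, b, c, g, l}  B8 = {b, c, d, h, k}
Tree: B1–B2, B2–B3, B2–B4, B1–B5, B1–B6, B2–B7, B3–B8
Each bag holds 5 vertices, so the decomposition has width 4, which upper-bounds the treewidth. For the lower bound, the 5 vertices {b, c, g, h, j} are pairwise adjacent, and any tree decomposition puts a clique entirely inside one bag — forcing width ≥ 4. Combining the bounds, tw(G) = 4.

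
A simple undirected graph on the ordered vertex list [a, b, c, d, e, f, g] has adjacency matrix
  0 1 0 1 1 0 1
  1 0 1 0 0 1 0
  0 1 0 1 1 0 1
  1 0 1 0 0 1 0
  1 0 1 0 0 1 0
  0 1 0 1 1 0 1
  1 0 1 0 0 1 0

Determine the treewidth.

3

A width-3 tree decomposition is:
Bags: B1 = {a, b, c, f}  B2 = {a, c, f, g}  B3 = {a, c, e, f}  B4 = {a, c, d, f}
Tree: B1–B2, B2–B3, B3–B4
The largest bag has 4 vertices, giving width 3; this decomposition certifies tw(G) ≤ 3. For the lower bound: the 4 vertex sets {b,f}, {c,g}, {a}, {e} are disjoint, each induces a connected subgraph, and every pair is joined by at least one edge of G. Contracting each set to a single vertex therefore yields K_{4} as a minor, and since treewidth is minor-monotone, tw(G) ≥ tw(K_{4}) = 3. Hence tw(G) = 3 exactly.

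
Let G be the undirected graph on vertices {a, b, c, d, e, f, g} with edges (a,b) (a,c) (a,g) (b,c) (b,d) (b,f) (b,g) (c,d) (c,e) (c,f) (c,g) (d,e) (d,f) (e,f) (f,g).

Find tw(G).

A width-3 tree decomposition is:
Bags: B1 = {b, c, d, f}  B2 = {b, c, f, g}  B3 = {a, b, c, g}  B4 = {c, d, e, f}
Tree: B1–B2, B2–B3, B1–B4
Every bag has size at most 4, so the width is 4 − 1 = 3 and tw(G) ≤ 3. For the lower bound, the 4 vertices {a, b, c, g} are pairwise adjacent, and any tree decomposition puts a clique entirely inside one bag — forcing width ≥ 3. The upper and lower bounds meet at 3, so that is the treewidth.

3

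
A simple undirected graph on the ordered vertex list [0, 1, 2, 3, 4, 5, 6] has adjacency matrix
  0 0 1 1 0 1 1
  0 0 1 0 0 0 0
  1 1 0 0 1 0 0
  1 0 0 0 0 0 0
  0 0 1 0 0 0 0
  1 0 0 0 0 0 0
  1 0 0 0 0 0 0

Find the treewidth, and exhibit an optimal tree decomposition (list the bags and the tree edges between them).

Treewidth 1.
One optimal decomposition is:
Bags: B1 = {0, 3}  B2 = {0, 2}  B3 = {0, 6}  B4 = {0, 5}  B5 = {1, 2}  B6 = {2, 4}
Tree: B1–B2, B1–B3, B3–B4, B2–B5, B2–B6

Every bag has size at most 2, so the width is 2 − 1 = 1 and tw(G) ≤ 1. Any graph with an edge has treewidth ≥ 1, and G has the edge 0–3. Hence tw(G) = 1 exactly.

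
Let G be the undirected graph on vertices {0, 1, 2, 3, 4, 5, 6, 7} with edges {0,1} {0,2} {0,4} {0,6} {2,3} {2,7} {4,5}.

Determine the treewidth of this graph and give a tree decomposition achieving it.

Treewidth 1.
Bags: B1 = {2, 3}  B2 = {0, 2}  B3 = {2, 7}  B4 = {0, 4}  B5 = {0, 6}  B6 = {0, 1}  B7 = {4, 5}
Tree: B1–B2, B1–B3, B2–B4, B2–B5, B4–B6, B4–B7

Every bag has size at most 2, so the width is 2 − 1 = 1 and tw(G) ≤ 1. Any graph with an edge has treewidth ≥ 1, and G has the edge 2–3. The upper and lower bounds meet at 1, so that is the treewidth.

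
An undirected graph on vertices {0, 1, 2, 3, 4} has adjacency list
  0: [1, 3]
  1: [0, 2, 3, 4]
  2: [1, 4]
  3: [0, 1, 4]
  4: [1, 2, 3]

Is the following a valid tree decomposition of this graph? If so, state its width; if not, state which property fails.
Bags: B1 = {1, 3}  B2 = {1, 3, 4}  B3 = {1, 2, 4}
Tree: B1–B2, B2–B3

No — vertex 0 appears in no bag.

A tree decomposition must satisfy three properties: every vertex lies in some bag; for every edge, both endpoints lie together in some bag; and for every vertex, the bags containing it form a connected subtree. Here vertex 0 appears in no bag, so the decomposition is invalid.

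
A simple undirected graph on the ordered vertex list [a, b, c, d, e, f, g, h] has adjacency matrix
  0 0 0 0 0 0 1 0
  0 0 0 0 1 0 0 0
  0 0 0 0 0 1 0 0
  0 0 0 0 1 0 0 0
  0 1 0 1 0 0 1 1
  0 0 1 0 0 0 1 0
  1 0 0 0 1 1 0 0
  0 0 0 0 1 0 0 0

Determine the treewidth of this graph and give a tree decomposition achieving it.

Every bag has size at most 2, so the width is 2 − 1 = 1 and tw(G) ≤ 1. Since G has at least one edge (e.g. g–e), it is not an edgeless graph, so tw(G) ≥ 1. The upper and lower bounds meet at 1, so that is the treewidth.

Treewidth 1.
Bags: B1 = {e, g}  B2 = {e, h}  B3 = {d, e}  B4 = {f, g}  B5 = {b, e}  B6 = {c, f}  B7 = {a, g}
Tree: B1–B2, B1–B3, B1–B4, B2–B5, B4–B6, B1–B7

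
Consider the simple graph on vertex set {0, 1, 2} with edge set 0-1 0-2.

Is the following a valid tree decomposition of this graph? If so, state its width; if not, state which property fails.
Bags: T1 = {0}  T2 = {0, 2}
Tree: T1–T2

A tree decomposition must satisfy three properties: every vertex lies in some bag; for every edge, both endpoints lie together in some bag; and for every vertex, the bags containing it form a connected subtree. Here vertex 1 appears in no bag, so the decomposition is invalid.

No — vertex 1 appears in no bag.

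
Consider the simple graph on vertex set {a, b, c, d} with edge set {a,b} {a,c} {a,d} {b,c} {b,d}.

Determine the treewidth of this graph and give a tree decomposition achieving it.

The largest bag has 3 vertices, giving width 2; this decomposition certifies tw(G) ≤ 2. For the lower bound, the 3 vertices {a, b, d} are pairwise adjacent, and any tree decomposition puts a clique entirely inside one bag — forcing width ≥ 2. Therefore the treewidth is 2.

Treewidth 2.
One optimal decomposition is:
Bags: B1 = {a, b, d}  B2 = {a, b, c}
Tree: B1–B2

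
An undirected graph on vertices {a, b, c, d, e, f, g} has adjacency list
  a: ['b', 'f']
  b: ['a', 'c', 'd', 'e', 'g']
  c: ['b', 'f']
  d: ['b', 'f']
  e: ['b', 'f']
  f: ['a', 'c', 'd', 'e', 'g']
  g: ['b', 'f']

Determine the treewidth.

2

A width-2 tree decomposition is:
Bags: B1 = {a, b, f}  B2 = {b, f, g}  B3 = {b, d, f}  B4 = {b, e, f}  B5 = {b, c, f}
Tree: B1–B2, B2–B3, B3–B4, B4–B5
Each bag holds 3 vertices, so the decomposition has width 2, which upper-bounds the treewidth. Since f–a–b–g–f is a cycle in G, G is not acyclic. Forests are exactly the graphs of treewidth ≤ 1, so tw(G) ≥ 2. Therefore the treewidth is 2.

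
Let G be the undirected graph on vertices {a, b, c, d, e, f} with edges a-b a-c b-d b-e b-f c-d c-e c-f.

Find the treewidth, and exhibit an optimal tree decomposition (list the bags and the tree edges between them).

Treewidth 2.
One such decomposition:
Bags: B1 = {b, c, f}  B2 = {a, b, c}  B3 = {b, c, d}  B4 = {b, c, e}
Tree: B1–B2, B2–B3, B3–B4

The largest bag has 3 vertices, giving width 2; this decomposition certifies tw(G) ≤ 2. The edges f–b–a–c–f form a cycle, so G is not a tree and its treewidth is at least 2. Therefore the treewidth is 2.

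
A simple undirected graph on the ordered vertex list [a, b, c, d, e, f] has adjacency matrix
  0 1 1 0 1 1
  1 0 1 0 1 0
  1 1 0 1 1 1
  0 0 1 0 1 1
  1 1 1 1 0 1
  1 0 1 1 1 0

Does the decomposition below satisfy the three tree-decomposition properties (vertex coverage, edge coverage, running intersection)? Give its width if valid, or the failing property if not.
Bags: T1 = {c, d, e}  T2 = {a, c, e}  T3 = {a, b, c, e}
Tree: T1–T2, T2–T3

No — vertex f appears in no bag.

A tree decomposition must satisfy three properties: every vertex lies in some bag; for every edge, both endpoints lie together in some bag; and for every vertex, the bags containing it form a connected subtree. Here vertex f appears in no bag, so the decomposition is invalid.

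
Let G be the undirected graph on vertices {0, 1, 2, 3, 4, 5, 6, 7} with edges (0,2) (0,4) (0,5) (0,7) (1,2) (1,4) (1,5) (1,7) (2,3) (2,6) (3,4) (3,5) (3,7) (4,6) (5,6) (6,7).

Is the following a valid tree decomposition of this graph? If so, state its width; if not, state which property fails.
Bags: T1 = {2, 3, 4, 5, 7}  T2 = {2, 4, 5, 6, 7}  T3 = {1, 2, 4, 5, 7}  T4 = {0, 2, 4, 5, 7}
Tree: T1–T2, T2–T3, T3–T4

Yes; width 4.

Every vertex of G appears in some bag (union = {0, 1, 2, 3, 4, 5, 6, 7}); every edge is covered by a bag; and for each vertex v the set of bags containing v is connected in the bag tree. The decomposition is therefore valid. The largest bag has 5 vertices, so the width is 4.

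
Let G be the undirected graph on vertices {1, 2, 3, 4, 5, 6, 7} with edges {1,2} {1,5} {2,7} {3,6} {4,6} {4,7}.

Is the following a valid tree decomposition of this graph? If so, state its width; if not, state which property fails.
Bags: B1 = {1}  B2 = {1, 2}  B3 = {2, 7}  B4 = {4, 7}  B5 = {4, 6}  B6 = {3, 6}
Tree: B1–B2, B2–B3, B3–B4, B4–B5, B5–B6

No — vertex 5 appears in no bag.

A tree decomposition must satisfy three properties: every vertex lies in some bag; for every edge, both endpoints lie together in some bag; and for every vertex, the bags containing it form a connected subtree. Here vertex 5 appears in no bag, so the decomposition is invalid.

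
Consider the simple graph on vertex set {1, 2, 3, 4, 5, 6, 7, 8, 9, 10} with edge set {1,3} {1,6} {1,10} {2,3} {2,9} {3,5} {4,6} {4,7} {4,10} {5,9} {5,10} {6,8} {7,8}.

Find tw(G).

2

A width-2 tree decomposition is:
Bags: B1 = {4, 7, 8}  B2 = {4, 6, 8}  B3 = {4, 6, 10}  B4 = {1, 6, 10}  B5 = {1, 5, 10}  B6 = {1, 3, 5}  B7 = {3, 5, 9}  B8 = {2, 3, 9}
Tree: B1–B2, B2–B3, B3–B4, B4–B5, B5–B6, B6–B7, B7–B8
The largest bag has 3 vertices, giving width 2; this decomposition certifies tw(G) ≤ 2. The edges 7–8–6–4–7 form a cycle, so G is not a tree and its treewidth is at least 2. Therefore the treewidth is 2.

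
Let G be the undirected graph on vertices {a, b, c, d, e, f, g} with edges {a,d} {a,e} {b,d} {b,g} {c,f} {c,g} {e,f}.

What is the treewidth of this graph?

A width-2 tree decomposition is:
Bags: B1 = {a, d, e}  B2 = {d, e, f}  B3 = {c, d, f}  B4 = {c, d, g}  B5 = {b, d, g}
Tree: B1–B2, B2–B3, B3–B4, B4–B5
Every bag has size at most 3, so the width is 3 − 1 = 2 and tw(G) ≤ 2. Since d–a–e–f–c–g–b–d is a cycle in G, G is not acyclic. Forests are exactly the graphs of treewidth ≤ 1, so tw(G) ≥ 2. Therefore the treewidth is 2.

2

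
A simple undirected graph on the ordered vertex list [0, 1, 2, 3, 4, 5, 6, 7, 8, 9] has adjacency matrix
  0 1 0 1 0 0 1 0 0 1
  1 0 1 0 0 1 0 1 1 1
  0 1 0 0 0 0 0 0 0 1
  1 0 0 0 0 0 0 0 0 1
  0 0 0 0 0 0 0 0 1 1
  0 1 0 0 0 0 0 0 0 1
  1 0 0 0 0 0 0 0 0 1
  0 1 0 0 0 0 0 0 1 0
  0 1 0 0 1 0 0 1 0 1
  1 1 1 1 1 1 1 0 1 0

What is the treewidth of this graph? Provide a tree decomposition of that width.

Each bag holds 3 vertices, so the decomposition has width 2, which upper-bounds the treewidth. Conversely, {0, 1, 9} is a clique of size 3, and the vertices of any clique must share a bag in every tree decomposition; so some bag has ≥ 3 vertices and tw(G) ≥ 2. Hence tw(G) = 2 exactly.

Treewidth 2.
Bags: B1 = {1, 8, 9}  B2 = {4, 8, 9}  B3 = {1, 7, 8}  B4 = {1, 5, 9}  B5 = {1, 2, 9}  B6 = {0, 1, 9}  B7 = {0, 3, 9}  B8 = {0, 6, 9}
Tree: B1–B2, B1–B3, B1–B4, B1–B5, B4–B6, B6–B7, B7–B8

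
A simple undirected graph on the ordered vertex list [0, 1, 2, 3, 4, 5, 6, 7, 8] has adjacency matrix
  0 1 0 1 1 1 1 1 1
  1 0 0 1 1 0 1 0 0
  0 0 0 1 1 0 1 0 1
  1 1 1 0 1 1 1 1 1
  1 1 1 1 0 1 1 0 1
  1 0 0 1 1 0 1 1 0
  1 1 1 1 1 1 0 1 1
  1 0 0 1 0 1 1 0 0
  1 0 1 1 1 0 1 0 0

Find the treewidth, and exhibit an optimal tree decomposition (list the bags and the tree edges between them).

The largest bag has 5 vertices, giving width 4; this decomposition certifies tw(G) ≤ 4. For the lower bound, the 5 vertices {0, 3, 4, 6, 8} are pairwise adjacent, and any tree decomposition puts a clique entirely inside one bag — forcing width ≥ 4. Hence tw(G) = 4 exactly.

Treewidth 4.
One such decomposition:
Bags: B1 = {0, 3, 4, 6, 8}  B2 = {0, 3, 4, 5, 6}  B3 = {0, 3, 5, 6, 7}  B4 = {0, 1, 3, 4, 6}  B5 = {2, 3, 4, 6, 8}
Tree: B1–B2, B2–B3, B1–B4, B1–B5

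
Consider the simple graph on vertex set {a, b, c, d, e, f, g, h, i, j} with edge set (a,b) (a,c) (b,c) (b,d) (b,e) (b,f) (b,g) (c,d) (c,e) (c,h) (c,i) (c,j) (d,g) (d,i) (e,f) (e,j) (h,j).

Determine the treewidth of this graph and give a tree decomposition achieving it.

Treewidth 2.
One such decomposition:
Bags: B1 = {b, c, e}  B2 = {c, e, j}  B3 = {a, b, c}  B4 = {b, c, d}  B5 = {c, h, j}  B6 = {b, d, g}  B7 = {b, e, f}  B8 = {c, d, i}
Tree: B1–B2, B1–B3, B1–B4, B2–B5, B4–B6, B1–B7, B4–B8

Every bag has size at most 3, so the width is 3 − 1 = 2 and tw(G) ≤ 2. On the other hand G contains the 3-clique {b, d, g}. A clique must lie in a single bag of any decomposition, so no decomposition can have width below 2. Therefore the treewidth is 2.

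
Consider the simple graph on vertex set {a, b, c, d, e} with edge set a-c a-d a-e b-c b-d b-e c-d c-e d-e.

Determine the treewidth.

A width-3 tree decomposition is:
Bags: B1 = {b, c, d, e}  B2 = {a, c, d, e}
Tree: B1–B2
The largest bag has 4 vertices, giving width 3; this decomposition certifies tw(G) ≤ 3. On the other hand G contains the 4-clique {a, c, d, e}. A clique must lie in a single bag of any decomposition, so no decomposition can have width below 3. Therefore the treewidth is 3.

3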